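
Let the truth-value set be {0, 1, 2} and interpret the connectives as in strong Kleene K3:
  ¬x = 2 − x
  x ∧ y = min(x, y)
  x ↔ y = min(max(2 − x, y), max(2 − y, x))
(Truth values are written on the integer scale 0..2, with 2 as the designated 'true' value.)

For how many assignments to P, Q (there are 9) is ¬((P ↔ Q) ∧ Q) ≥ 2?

P = 0, Q = 0 ↦ 2  ≥
P = 0, Q = 1 ↦ 1  <
P = 0, Q = 2 ↦ 2  ≥
P = 1, Q = 0 ↦ 2  ≥
P = 1, Q = 1 ↦ 1  <
P = 1, Q = 2 ↦ 1  <
P = 2, Q = 0 ↦ 2  ≥
P = 2, Q = 1 ↦ 1  <
P = 2, Q = 2 ↦ 0  <
So 4 of the 9 assignments meet the threshold.

4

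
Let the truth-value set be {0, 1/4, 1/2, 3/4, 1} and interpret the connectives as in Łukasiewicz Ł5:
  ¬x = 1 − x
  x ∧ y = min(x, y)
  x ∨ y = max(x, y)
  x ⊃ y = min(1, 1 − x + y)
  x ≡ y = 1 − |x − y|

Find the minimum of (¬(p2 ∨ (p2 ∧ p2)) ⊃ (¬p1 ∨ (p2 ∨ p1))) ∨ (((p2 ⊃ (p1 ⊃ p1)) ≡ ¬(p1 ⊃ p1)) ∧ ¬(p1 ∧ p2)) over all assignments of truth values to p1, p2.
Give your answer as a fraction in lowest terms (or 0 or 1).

Take p1 = 1/2, p2 = 0:
p2 ∧ p2 = 0 ∧ 0 = 0
p2 ∨ (p2 ∧ p2) = 0 ∨ 0 = 0
¬(p2 ∨ (p2 ∧ p2)) = ¬0 = 1
¬p1 = ¬1/2 = 1/2
p2 ∨ p1 = 0 ∨ 1/2 = 1/2
¬p1 ∨ (p2 ∨ p1) = 1/2 ∨ 1/2 = 1/2
¬(p2 ∨ (p2 ∧ p2)) ⊃ (¬p1 ∨ (p2 ∨ p1)) = 1 ⊃ 1/2 = 1/2
p1 ⊃ p1 = 1/2 ⊃ 1/2 = 1
p2 ⊃ (p1 ⊃ p1) = 0 ⊃ 1 = 1
p1 ⊃ p1 = 1/2 ⊃ 1/2 = 1
¬(p1 ⊃ p1) = ¬1 = 0
(p2 ⊃ (p1 ⊃ p1)) ≡ ¬(p1 ⊃ p1) = 1 ≡ 0 = 0
p1 ∧ p2 = 1/2 ∧ 0 = 0
¬(p1 ∧ p2) = ¬0 = 1
((p2 ⊃ (p1 ⊃ p1)) ≡ ¬(p1 ⊃ p1)) ∧ ¬(p1 ∧ p2) = 0 ∧ 1 = 0
(¬(p2 ∨ (p2 ∧ p2)) ⊃ (¬p1 ∨ (p2 ∨ p1))) ∨ (((p2 ⊃ (p1 ⊃ p1)) ≡ ¬(p1 ⊃ p1)) ∧ ¬(p1 ∧ p2)) = 1/2 ∨ 0 = 1/2
No assignment yields a value below 1/2, so this is the minimum.

1/2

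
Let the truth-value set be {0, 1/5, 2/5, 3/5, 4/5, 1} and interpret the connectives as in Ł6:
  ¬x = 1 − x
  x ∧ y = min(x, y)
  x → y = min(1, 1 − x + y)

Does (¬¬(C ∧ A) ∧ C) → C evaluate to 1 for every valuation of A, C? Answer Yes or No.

Yes

At A = 4/5, C = 1/5, for instance:
C ∧ A = 1/5 ∧ 4/5 = 1/5
¬(C ∧ A) = ¬1/5 = 4/5
¬¬(C ∧ A) = ¬4/5 = 1/5
¬¬(C ∧ A) ∧ C = 1/5 ∧ 1/5 = 1/5
(¬¬(C ∧ A) ∧ C) → C = 1/5 → 1/5 = 1
and checking the remaining 35 assignments likewise gives ≥ 1 in every case.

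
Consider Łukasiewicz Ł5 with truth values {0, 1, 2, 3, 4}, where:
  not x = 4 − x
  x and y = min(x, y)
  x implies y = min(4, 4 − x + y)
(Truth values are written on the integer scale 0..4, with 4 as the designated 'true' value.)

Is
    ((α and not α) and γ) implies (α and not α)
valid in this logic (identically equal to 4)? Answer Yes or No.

Yes

At α = 2, γ = 2, for instance:
not α = not 2 = 2
α and not α = 2 and 2 = 2
(α and not α) and γ = 2 and 2 = 2
((α and not α) and γ) implies (α and not α) = 2 implies 2 = 4
and checking the remaining 24 assignments likewise gives ≥ 4 in every case.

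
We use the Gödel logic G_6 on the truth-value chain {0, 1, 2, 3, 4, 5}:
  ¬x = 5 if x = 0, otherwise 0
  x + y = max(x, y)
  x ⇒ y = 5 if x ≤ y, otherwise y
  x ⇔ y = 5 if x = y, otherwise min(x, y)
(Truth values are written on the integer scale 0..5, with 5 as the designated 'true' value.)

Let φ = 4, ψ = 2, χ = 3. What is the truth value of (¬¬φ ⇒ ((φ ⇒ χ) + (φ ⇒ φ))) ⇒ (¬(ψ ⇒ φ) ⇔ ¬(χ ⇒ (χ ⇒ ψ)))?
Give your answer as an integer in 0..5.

¬φ = ¬4 = 0
¬¬φ = ¬0 = 5
φ ⇒ χ = 4 ⇒ 3 = 3
φ ⇒ φ = 4 ⇒ 4 = 5
(φ ⇒ χ) + (φ ⇒ φ) = 3 + 5 = 5
¬¬φ ⇒ ((φ ⇒ χ) + (φ ⇒ φ)) = 5 ⇒ 5 = 5
ψ ⇒ φ = 2 ⇒ 4 = 5
¬(ψ ⇒ φ) = ¬5 = 0
χ ⇒ ψ = 3 ⇒ 2 = 2
χ ⇒ (χ ⇒ ψ) = 3 ⇒ 2 = 2
¬(χ ⇒ (χ ⇒ ψ)) = ¬2 = 0
¬(ψ ⇒ φ) ⇔ ¬(χ ⇒ (χ ⇒ ψ)) = 0 ⇔ 0 = 5
(¬¬φ ⇒ ((φ ⇒ χ) + (φ ⇒ φ))) ⇒ (¬(ψ ⇒ φ) ⇔ ¬(χ ⇒ (χ ⇒ ψ))) = 5 ⇒ 5 = 5

5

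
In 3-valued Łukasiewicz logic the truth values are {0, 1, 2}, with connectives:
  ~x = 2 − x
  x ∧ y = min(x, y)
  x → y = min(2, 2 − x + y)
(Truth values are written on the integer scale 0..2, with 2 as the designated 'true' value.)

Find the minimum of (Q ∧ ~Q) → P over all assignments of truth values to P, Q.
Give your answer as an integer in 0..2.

1

Take P = 0, Q = 1:
~Q = ~1 = 1
Q ∧ ~Q = 1 ∧ 1 = 1
(Q ∧ ~Q) → P = 1 → 0 = 1
No assignment yields a value below 1, so this is the minimum.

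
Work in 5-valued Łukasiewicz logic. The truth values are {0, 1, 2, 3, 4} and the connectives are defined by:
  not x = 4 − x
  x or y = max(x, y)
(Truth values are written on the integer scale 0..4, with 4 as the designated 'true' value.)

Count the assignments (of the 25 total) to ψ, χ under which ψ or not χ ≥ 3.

value 4: 9 assignments (counts)
value 3: 7 assignments (counts)
value 2: 5 assignments
value 1: 3 assignments
value 0: 1 assignment
So 16 of the 25 assignments meet the threshold.

16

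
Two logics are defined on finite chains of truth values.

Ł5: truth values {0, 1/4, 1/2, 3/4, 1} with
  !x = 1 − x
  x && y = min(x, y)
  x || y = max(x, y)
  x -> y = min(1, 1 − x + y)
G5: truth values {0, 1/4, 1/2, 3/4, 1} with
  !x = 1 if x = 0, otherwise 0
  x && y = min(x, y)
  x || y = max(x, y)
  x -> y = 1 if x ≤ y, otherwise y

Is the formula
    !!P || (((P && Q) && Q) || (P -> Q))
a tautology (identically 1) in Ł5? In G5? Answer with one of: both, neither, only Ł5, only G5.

only G5

In Ł5: at P = 1/4, Q = 0 the value is 3/4 — not a tautology.
In G5: every assignment gives 1 — tautology.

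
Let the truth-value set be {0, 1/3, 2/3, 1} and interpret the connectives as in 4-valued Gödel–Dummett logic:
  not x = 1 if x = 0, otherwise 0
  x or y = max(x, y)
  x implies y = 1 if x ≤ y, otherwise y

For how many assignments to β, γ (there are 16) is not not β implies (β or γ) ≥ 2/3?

β = 0, γ = 0 ↦ 1  ≥
β = 0, γ = 1/3 ↦ 1  ≥
β = 0, γ = 2/3 ↦ 1  ≥
β = 0, γ = 1 ↦ 1  ≥
β = 1/3, γ = 0 ↦ 1/3  <
β = 1/3, γ = 1/3 ↦ 1/3  <
β = 1/3, γ = 2/3 ↦ 2/3  ≥
β = 1/3, γ = 1 ↦ 1  ≥
β = 2/3, γ = 0 ↦ 2/3  ≥
β = 2/3, γ = 1/3 ↦ 2/3  ≥
β = 2/3, γ = 2/3 ↦ 2/3  ≥
β = 2/3, γ = 1 ↦ 1  ≥
β = 1, γ = 0 ↦ 1  ≥
β = 1, γ = 1/3 ↦ 1  ≥
β = 1, γ = 2/3 ↦ 1  ≥
β = 1, γ = 1 ↦ 1  ≥
So 14 of the 16 assignments meet the threshold.

14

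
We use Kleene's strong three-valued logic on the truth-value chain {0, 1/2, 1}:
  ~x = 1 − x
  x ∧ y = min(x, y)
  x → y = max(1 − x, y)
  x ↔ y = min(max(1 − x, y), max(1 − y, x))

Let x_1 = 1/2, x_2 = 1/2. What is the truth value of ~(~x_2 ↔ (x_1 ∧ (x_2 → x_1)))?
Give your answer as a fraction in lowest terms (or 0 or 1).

~x_2 = ~1/2 = 1/2
x_2 → x_1 = 1/2 → 1/2 = 1/2
x_1 ∧ (x_2 → x_1) = 1/2 ∧ 1/2 = 1/2
~x_2 ↔ (x_1 ∧ (x_2 → x_1)) = 1/2 ↔ 1/2 = 1/2
~(~x_2 ↔ (x_1 ∧ (x_2 → x_1))) = ~1/2 = 1/2

1/2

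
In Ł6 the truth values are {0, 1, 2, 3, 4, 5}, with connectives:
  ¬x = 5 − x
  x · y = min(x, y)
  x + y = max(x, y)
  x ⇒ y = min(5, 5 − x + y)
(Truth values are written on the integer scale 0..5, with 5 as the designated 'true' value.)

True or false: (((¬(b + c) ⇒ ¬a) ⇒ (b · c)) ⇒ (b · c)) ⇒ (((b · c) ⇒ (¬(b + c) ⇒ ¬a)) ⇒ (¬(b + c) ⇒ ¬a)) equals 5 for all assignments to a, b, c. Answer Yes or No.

Yes

At a = 5, b = 4, c = 2, for instance:
b + c = 4 + 2 = 4
¬(b + c) = ¬4 = 1
¬a = ¬5 = 0
¬(b + c) ⇒ ¬a = 1 ⇒ 0 = 4
b · c = 4 · 2 = 2
(¬(b + c) ⇒ ¬a) ⇒ (b · c) = 4 ⇒ 2 = 3
((¬(b + c) ⇒ ¬a) ⇒ (b · c)) ⇒ (b · c) = 3 ⇒ 2 = 4
(b · c) ⇒ (¬(b + c) ⇒ ¬a) = 2 ⇒ 4 = 5
((b · c) ⇒ (¬(b + c) ⇒ ¬a)) ⇒ (¬(b + c) ⇒ ¬a) = 5 ⇒ 4 = 4
(((¬(b + c) ⇒ ¬a) ⇒ (b · c)) ⇒ (b · c)) ⇒ (((b · c) ⇒ (¬(b + c) ⇒ ¬a)) ⇒ (¬(b + c) ⇒ ¬a)) = 4 ⇒ 4 = 5
and checking the remaining 215 assignments likewise gives ≥ 5 in every case.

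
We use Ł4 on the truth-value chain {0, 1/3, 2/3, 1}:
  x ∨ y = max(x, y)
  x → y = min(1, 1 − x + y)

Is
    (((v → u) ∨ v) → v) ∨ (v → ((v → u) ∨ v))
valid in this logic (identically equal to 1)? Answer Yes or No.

Yes

u = 0, v = 0 ↦ 1
u = 0, v = 1/3 ↦ 1
u = 0, v = 2/3 ↦ 1
u = 0, v = 1 ↦ 1
u = 1/3, v = 0 ↦ 1
u = 1/3, v = 1/3 ↦ 1
u = 1/3, v = 2/3 ↦ 1
u = 1/3, v = 1 ↦ 1
u = 2/3, v = 0 ↦ 1
u = 2/3, v = 1/3 ↦ 1
u = 2/3, v = 2/3 ↦ 1
u = 2/3, v = 1 ↦ 1
u = 1, v = 0 ↦ 1
u = 1, v = 1/3 ↦ 1
u = 1, v = 2/3 ↦ 1
u = 1, v = 1 ↦ 1
Every assignment gives a value ≥ 1.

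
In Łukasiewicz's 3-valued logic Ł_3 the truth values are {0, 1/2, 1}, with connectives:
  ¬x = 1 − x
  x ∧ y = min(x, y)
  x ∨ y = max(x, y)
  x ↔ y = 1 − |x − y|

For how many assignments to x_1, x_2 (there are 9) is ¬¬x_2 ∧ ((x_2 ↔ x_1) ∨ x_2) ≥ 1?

x_1 = 0, x_2 = 0 ↦ 0  <
x_1 = 0, x_2 = 1/2 ↦ 1/2  <
x_1 = 0, x_2 = 1 ↦ 1  ≥
x_1 = 1/2, x_2 = 0 ↦ 0  <
x_1 = 1/2, x_2 = 1/2 ↦ 1/2  <
x_1 = 1/2, x_2 = 1 ↦ 1  ≥
x_1 = 1, x_2 = 0 ↦ 0  <
x_1 = 1, x_2 = 1/2 ↦ 1/2  <
x_1 = 1, x_2 = 1 ↦ 1  ≥
So 3 of the 9 assignments meet the threshold.

3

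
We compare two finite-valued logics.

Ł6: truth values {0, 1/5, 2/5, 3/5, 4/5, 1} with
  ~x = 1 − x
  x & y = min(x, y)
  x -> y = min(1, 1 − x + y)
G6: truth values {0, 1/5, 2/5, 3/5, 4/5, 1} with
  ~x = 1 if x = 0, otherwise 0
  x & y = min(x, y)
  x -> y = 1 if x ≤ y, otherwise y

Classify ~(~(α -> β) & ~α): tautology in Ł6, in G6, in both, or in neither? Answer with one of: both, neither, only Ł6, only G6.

only G6

In Ł6: at α = 1/5, β = 0 the value is 4/5 — not a tautology.
In G6: every assignment gives 1 — tautology.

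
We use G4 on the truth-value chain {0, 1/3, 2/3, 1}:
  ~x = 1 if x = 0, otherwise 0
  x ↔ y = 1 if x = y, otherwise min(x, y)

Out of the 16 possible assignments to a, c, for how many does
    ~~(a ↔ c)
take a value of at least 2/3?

10

a = 0, c = 0 ↦ 1  ≥
a = 0, c = 1/3 ↦ 0  <
a = 0, c = 2/3 ↦ 0  <
a = 0, c = 1 ↦ 0  <
a = 1/3, c = 0 ↦ 0  <
a = 1/3, c = 1/3 ↦ 1  ≥
a = 1/3, c = 2/3 ↦ 1  ≥
a = 1/3, c = 1 ↦ 1  ≥
a = 2/3, c = 0 ↦ 0  <
a = 2/3, c = 1/3 ↦ 1  ≥
a = 2/3, c = 2/3 ↦ 1  ≥
a = 2/3, c = 1 ↦ 1  ≥
a = 1, c = 0 ↦ 0  <
a = 1, c = 1/3 ↦ 1  ≥
a = 1, c = 2/3 ↦ 1  ≥
a = 1, c = 1 ↦ 1  ≥
So 10 of the 16 assignments meet the threshold.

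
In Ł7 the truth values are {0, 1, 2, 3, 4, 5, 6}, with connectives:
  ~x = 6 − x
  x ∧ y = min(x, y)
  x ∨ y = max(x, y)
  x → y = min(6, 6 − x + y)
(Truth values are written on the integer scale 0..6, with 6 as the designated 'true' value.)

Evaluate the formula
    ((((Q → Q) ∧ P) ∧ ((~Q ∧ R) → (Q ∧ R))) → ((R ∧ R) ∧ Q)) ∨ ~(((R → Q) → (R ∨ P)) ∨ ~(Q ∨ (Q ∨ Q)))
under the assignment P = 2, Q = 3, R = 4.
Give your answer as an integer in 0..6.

6

Q → Q = 3 → 3 = 6
(Q → Q) ∧ P = 6 ∧ 2 = 2
~Q = ~3 = 3
~Q ∧ R = 3 ∧ 4 = 3
Q ∧ R = 3 ∧ 4 = 3
(~Q ∧ R) → (Q ∧ R) = 3 → 3 = 6
((Q → Q) ∧ P) ∧ ((~Q ∧ R) → (Q ∧ R)) = 2 ∧ 6 = 2
R ∧ R = 4 ∧ 4 = 4
(R ∧ R) ∧ Q = 4 ∧ 3 = 3
(((Q → Q) ∧ P) ∧ ((~Q ∧ R) → (Q ∧ R))) → ((R ∧ R) ∧ Q) = 2 → 3 = 6
R → Q = 4 → 3 = 5
R ∨ P = 4 ∨ 2 = 4
(R → Q) → (R ∨ P) = 5 → 4 = 5
Q ∨ Q = 3 ∨ 3 = 3
Q ∨ (Q ∨ Q) = 3 ∨ 3 = 3
~(Q ∨ (Q ∨ Q)) = ~3 = 3
((R → Q) → (R ∨ P)) ∨ ~(Q ∨ (Q ∨ Q)) = 5 ∨ 3 = 5
~(((R → Q) → (R ∨ P)) ∨ ~(Q ∨ (Q ∨ Q))) = ~5 = 1
((((Q → Q) ∧ P) ∧ ((~Q ∧ R) → (Q ∧ R))) → ((R ∧ R) ∧ Q)) ∨ ~(((R → Q) → (R ∨ P)) ∨ ~(Q ∨ (Q ∨ Q))) = 6 ∨ 1 = 6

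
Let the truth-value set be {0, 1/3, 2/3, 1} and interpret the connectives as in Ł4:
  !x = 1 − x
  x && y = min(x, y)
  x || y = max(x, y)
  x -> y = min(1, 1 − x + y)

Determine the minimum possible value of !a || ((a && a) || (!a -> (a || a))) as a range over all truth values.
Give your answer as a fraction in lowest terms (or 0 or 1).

Take a = 1/3:
!a = !1/3 = 2/3
a && a = 1/3 && 1/3 = 1/3
!a = !1/3 = 2/3
a || a = 1/3 || 1/3 = 1/3
!a -> (a || a) = 2/3 -> 1/3 = 2/3
(a && a) || (!a -> (a || a)) = 1/3 || 2/3 = 2/3
!a || ((a && a) || (!a -> (a || a))) = 2/3 || 2/3 = 2/3
No assignment yields a value below 2/3, so this is the minimum.

2/3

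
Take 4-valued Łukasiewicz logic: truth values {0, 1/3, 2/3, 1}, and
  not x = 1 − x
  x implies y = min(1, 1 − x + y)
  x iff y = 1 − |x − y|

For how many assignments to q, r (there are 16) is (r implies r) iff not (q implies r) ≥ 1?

1

q = 0, r = 0 ↦ 0  <
q = 0, r = 1/3 ↦ 0  <
q = 0, r = 2/3 ↦ 0  <
q = 0, r = 1 ↦ 0  <
q = 1/3, r = 0 ↦ 1/3  <
q = 1/3, r = 1/3 ↦ 0  <
q = 1/3, r = 2/3 ↦ 0  <
q = 1/3, r = 1 ↦ 0  <
q = 2/3, r = 0 ↦ 2/3  <
q = 2/3, r = 1/3 ↦ 1/3  <
q = 2/3, r = 2/3 ↦ 0  <
q = 2/3, r = 1 ↦ 0  <
q = 1, r = 0 ↦ 1  ≥
q = 1, r = 1/3 ↦ 2/3  <
q = 1, r = 2/3 ↦ 1/3  <
q = 1, r = 1 ↦ 0  <
So 1 of the 16 assignments meets the threshold.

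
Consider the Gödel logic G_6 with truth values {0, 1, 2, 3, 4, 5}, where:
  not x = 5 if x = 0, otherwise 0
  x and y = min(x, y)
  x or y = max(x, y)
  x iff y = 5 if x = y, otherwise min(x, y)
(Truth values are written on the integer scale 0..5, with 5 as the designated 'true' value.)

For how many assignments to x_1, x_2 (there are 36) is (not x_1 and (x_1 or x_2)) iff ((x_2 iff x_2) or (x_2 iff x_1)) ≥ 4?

2

value 5: 1 assignment (counts)
value 4: 1 assignment (counts)
value 3: 1 assignment
value 2: 1 assignment
value 1: 1 assignment
value 0: 31 assignments
So 2 of the 36 assignments meet the threshold.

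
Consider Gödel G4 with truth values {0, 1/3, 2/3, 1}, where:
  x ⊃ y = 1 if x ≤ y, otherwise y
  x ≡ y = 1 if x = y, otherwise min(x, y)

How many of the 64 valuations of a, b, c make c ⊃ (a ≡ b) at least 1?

36

value 1: 36 assignments (counts)
value 2/3: 2 assignments
value 1/3: 8 assignments
value 0: 18 assignments
So 36 of the 64 assignments meet the threshold.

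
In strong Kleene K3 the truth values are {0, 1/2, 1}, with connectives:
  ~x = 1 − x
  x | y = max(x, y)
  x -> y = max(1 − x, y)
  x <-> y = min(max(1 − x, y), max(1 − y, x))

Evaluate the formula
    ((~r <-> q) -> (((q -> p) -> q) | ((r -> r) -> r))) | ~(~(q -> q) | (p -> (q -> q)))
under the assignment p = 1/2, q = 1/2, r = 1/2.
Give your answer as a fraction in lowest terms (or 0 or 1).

1/2

~r = ~1/2 = 1/2
~r <-> q = 1/2 <-> 1/2 = 1/2
q -> p = 1/2 -> 1/2 = 1/2
(q -> p) -> q = 1/2 -> 1/2 = 1/2
r -> r = 1/2 -> 1/2 = 1/2
(r -> r) -> r = 1/2 -> 1/2 = 1/2
((q -> p) -> q) | ((r -> r) -> r) = 1/2 | 1/2 = 1/2
(~r <-> q) -> (((q -> p) -> q) | ((r -> r) -> r)) = 1/2 -> 1/2 = 1/2
q -> q = 1/2 -> 1/2 = 1/2
~(q -> q) = ~1/2 = 1/2
q -> q = 1/2 -> 1/2 = 1/2
p -> (q -> q) = 1/2 -> 1/2 = 1/2
~(q -> q) | (p -> (q -> q)) = 1/2 | 1/2 = 1/2
~(~(q -> q) | (p -> (q -> q))) = ~1/2 = 1/2
((~r <-> q) -> (((q -> p) -> q) | ((r -> r) -> r))) | ~(~(q -> q) | (p -> (q -> q))) = 1/2 | 1/2 = 1/2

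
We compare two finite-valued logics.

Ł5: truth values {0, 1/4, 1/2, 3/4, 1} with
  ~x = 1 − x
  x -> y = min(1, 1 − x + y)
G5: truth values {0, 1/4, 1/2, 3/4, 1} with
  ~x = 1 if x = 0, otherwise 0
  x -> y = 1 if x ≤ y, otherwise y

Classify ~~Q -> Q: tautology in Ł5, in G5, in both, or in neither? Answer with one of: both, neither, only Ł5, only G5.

only Ł5

In Ł5: every assignment gives 1 — tautology.
In G5: at Q = 1/4 the value is 1/4 — not a tautology.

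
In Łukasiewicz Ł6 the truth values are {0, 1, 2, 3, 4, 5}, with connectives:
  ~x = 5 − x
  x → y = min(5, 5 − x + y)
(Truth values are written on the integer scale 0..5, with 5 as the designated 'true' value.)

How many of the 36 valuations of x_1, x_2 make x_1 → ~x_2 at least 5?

value 5: 21 assignments (counts)
value 4: 5 assignments
value 3: 4 assignments
value 2: 3 assignments
value 1: 2 assignments
value 0: 1 assignment
So 21 of the 36 assignments meet the threshold.

21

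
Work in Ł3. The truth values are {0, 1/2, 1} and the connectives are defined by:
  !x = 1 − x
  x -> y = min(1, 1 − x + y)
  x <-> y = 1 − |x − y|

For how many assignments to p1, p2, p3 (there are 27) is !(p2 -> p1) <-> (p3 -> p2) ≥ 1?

value 1: 7 assignments (counts)
value 1/2: 10 assignments
value 0: 10 assignments
So 7 of the 27 assignments meet the threshold.

7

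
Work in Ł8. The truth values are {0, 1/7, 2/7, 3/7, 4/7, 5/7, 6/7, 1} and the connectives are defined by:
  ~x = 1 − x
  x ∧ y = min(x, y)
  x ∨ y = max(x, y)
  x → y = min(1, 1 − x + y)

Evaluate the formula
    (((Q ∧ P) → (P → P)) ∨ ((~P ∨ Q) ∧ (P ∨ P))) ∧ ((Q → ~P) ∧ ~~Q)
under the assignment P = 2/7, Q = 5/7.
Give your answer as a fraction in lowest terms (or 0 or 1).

Q ∧ P = 5/7 ∧ 2/7 = 2/7
P → P = 2/7 → 2/7 = 1
(Q ∧ P) → (P → P) = 2/7 → 1 = 1
~P = ~2/7 = 5/7
~P ∨ Q = 5/7 ∨ 5/7 = 5/7
P ∨ P = 2/7 ∨ 2/7 = 2/7
(~P ∨ Q) ∧ (P ∨ P) = 5/7 ∧ 2/7 = 2/7
((Q ∧ P) → (P → P)) ∨ ((~P ∨ Q) ∧ (P ∨ P)) = 1 ∨ 2/7 = 1
~P = ~2/7 = 5/7
Q → ~P = 5/7 → 5/7 = 1
~Q = ~5/7 = 2/7
~~Q = ~2/7 = 5/7
(Q → ~P) ∧ ~~Q = 1 ∧ 5/7 = 5/7
(((Q ∧ P) → (P → P)) ∨ ((~P ∨ Q) ∧ (P ∨ P))) ∧ ((Q → ~P) ∧ ~~Q) = 1 ∧ 5/7 = 5/7

5/7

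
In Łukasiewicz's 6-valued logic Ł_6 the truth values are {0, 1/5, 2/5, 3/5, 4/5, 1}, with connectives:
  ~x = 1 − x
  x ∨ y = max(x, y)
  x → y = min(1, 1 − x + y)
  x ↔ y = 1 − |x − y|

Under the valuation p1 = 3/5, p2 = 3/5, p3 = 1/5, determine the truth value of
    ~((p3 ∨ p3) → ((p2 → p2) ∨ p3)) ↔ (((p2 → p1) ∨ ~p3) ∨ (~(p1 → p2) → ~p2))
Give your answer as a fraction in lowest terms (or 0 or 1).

p3 ∨ p3 = 1/5 ∨ 1/5 = 1/5
p2 → p2 = 3/5 → 3/5 = 1
(p2 → p2) ∨ p3 = 1 ∨ 1/5 = 1
(p3 ∨ p3) → ((p2 → p2) ∨ p3) = 1/5 → 1 = 1
~((p3 ∨ p3) → ((p2 → p2) ∨ p3)) = ~1 = 0
p2 → p1 = 3/5 → 3/5 = 1
~p3 = ~1/5 = 4/5
(p2 → p1) ∨ ~p3 = 1 ∨ 4/5 = 1
p1 → p2 = 3/5 → 3/5 = 1
~(p1 → p2) = ~1 = 0
~p2 = ~3/5 = 2/5
~(p1 → p2) → ~p2 = 0 → 2/5 = 1
((p2 → p1) ∨ ~p3) ∨ (~(p1 → p2) → ~p2) = 1 ∨ 1 = 1
~((p3 ∨ p3) → ((p2 → p2) ∨ p3)) ↔ (((p2 → p1) ∨ ~p3) ∨ (~(p1 → p2) → ~p2)) = 0 ↔ 1 = 0

0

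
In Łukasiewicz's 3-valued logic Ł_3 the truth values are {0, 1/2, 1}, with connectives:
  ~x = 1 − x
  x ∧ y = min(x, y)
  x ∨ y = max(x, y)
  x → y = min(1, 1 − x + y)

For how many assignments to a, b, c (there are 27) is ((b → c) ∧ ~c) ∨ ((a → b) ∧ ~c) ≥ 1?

value 1: 8 assignments (counts)
value 1/2: 10 assignments
value 0: 9 assignments
So 8 of the 27 assignments meet the threshold.

8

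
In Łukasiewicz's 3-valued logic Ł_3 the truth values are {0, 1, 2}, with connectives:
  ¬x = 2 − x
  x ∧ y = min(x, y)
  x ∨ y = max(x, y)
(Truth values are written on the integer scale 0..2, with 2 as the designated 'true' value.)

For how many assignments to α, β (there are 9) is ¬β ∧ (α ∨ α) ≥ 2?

1

α = 0, β = 0 ↦ 0  <
α = 0, β = 1 ↦ 0  <
α = 0, β = 2 ↦ 0  <
α = 1, β = 0 ↦ 1  <
α = 1, β = 1 ↦ 1  <
α = 1, β = 2 ↦ 0  <
α = 2, β = 0 ↦ 2  ≥
α = 2, β = 1 ↦ 1  <
α = 2, β = 2 ↦ 0  <
So 1 of the 9 assignments meets the threshold.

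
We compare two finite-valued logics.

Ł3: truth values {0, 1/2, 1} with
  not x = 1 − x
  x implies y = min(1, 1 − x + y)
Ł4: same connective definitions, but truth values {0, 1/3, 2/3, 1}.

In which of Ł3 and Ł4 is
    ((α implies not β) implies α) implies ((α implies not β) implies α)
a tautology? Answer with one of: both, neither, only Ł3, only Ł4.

In Ł3: every assignment gives 1 — tautology.
In Ł4: every assignment gives 1 — tautology.

both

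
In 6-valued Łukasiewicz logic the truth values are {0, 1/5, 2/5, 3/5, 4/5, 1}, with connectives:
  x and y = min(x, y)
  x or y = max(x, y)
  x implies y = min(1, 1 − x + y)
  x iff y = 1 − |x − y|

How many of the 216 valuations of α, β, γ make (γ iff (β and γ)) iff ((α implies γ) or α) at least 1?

value 1: 81 assignments (counts)
value 4/5: 61 assignments
value 3/5: 39 assignments
value 2/5: 17 assignments
value 1/5: 12 assignments
value 0: 6 assignments
So 81 of the 216 assignments meet the threshold.

81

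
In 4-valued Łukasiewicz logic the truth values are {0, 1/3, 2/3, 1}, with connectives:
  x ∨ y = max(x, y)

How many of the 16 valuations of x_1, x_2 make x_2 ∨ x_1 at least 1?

7

x_1 = 0, x_2 = 0 ↦ 0  <
x_1 = 0, x_2 = 1/3 ↦ 1/3  <
x_1 = 0, x_2 = 2/3 ↦ 2/3  <
x_1 = 0, x_2 = 1 ↦ 1  ≥
x_1 = 1/3, x_2 = 0 ↦ 1/3  <
x_1 = 1/3, x_2 = 1/3 ↦ 1/3  <
x_1 = 1/3, x_2 = 2/3 ↦ 2/3  <
x_1 = 1/3, x_2 = 1 ↦ 1  ≥
x_1 = 2/3, x_2 = 0 ↦ 2/3  <
x_1 = 2/3, x_2 = 1/3 ↦ 2/3  <
x_1 = 2/3, x_2 = 2/3 ↦ 2/3  <
x_1 = 2/3, x_2 = 1 ↦ 1  ≥
x_1 = 1, x_2 = 0 ↦ 1  ≥
x_1 = 1, x_2 = 1/3 ↦ 1  ≥
x_1 = 1, x_2 = 2/3 ↦ 1  ≥
x_1 = 1, x_2 = 1 ↦ 1  ≥
So 7 of the 16 assignments meet the threshold.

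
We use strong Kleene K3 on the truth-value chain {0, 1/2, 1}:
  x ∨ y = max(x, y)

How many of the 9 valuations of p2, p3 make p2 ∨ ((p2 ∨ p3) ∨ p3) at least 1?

p2 = 0, p3 = 0 ↦ 0  <
p2 = 0, p3 = 1/2 ↦ 1/2  <
p2 = 0, p3 = 1 ↦ 1  ≥
p2 = 1/2, p3 = 0 ↦ 1/2  <
p2 = 1/2, p3 = 1/2 ↦ 1/2  <
p2 = 1/2, p3 = 1 ↦ 1  ≥
p2 = 1, p3 = 0 ↦ 1  ≥
p2 = 1, p3 = 1/2 ↦ 1  ≥
p2 = 1, p3 = 1 ↦ 1  ≥
So 5 of the 9 assignments meet the threshold.

5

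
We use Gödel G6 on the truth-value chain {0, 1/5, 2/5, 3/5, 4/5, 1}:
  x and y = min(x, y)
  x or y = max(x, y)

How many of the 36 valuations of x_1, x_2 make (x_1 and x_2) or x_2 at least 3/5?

18

value 1: 6 assignments (counts)
value 4/5: 6 assignments (counts)
value 3/5: 6 assignments (counts)
value 2/5: 6 assignments
value 1/5: 6 assignments
value 0: 6 assignments
So 18 of the 36 assignments meet the threshold.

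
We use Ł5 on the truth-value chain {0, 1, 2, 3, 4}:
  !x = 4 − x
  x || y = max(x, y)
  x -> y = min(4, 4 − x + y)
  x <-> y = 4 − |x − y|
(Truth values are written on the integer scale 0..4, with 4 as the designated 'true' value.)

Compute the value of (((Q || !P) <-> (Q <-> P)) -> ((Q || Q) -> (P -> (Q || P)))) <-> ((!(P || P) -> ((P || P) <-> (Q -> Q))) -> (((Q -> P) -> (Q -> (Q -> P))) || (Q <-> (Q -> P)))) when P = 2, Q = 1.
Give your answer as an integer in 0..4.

4

!P = !2 = 2
Q || !P = 1 || 2 = 2
Q <-> P = 1 <-> 2 = 3
(Q || !P) <-> (Q <-> P) = 2 <-> 3 = 3
Q || Q = 1 || 1 = 1
Q || P = 1 || 2 = 2
P -> (Q || P) = 2 -> 2 = 4
(Q || Q) -> (P -> (Q || P)) = 1 -> 4 = 4
((Q || !P) <-> (Q <-> P)) -> ((Q || Q) -> (P -> (Q || P))) = 3 -> 4 = 4
P || P = 2 || 2 = 2
!(P || P) = !2 = 2
P || P = 2 || 2 = 2
Q -> Q = 1 -> 1 = 4
(P || P) <-> (Q -> Q) = 2 <-> 4 = 2
!(P || P) -> ((P || P) <-> (Q -> Q)) = 2 -> 2 = 4
Q -> P = 1 -> 2 = 4
Q -> P = 1 -> 2 = 4
Q -> (Q -> P) = 1 -> 4 = 4
(Q -> P) -> (Q -> (Q -> P)) = 4 -> 4 = 4
Q -> P = 1 -> 2 = 4
Q <-> (Q -> P) = 1 <-> 4 = 1
((Q -> P) -> (Q -> (Q -> P))) || (Q <-> (Q -> P)) = 4 || 1 = 4
(!(P || P) -> ((P || P) <-> (Q -> Q))) -> (((Q -> P) -> (Q -> (Q -> P))) || (Q <-> (Q -> P))) = 4 -> 4 = 4
(((Q || !P) <-> (Q <-> P)) -> ((Q || Q) -> (P -> (Q || P)))) <-> ((!(P || P) -> ((P || P) <-> (Q -> Q))) -> (((Q -> P) -> (Q -> (Q -> P))) || (Q <-> (Q -> P)))) = 4 <-> 4 = 4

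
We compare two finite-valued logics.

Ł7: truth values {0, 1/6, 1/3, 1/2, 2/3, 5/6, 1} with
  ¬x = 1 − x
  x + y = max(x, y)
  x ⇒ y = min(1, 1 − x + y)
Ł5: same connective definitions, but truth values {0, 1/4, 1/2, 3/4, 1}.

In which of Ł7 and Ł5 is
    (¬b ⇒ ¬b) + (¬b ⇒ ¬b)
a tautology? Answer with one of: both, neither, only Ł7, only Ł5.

In Ł7: every assignment gives 1 — tautology.
In Ł5: every assignment gives 1 — tautology.

both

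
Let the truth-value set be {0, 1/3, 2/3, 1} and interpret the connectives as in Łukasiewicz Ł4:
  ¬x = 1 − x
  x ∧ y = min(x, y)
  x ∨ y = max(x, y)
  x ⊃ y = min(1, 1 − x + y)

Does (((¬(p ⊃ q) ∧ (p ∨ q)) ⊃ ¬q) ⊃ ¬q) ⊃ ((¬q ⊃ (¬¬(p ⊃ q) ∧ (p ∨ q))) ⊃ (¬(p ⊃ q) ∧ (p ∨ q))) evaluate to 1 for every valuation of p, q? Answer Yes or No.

No

Counterexample: take p = 0, q = 1/3.
p ⊃ q = 0 ⊃ 1/3 = 1
¬(p ⊃ q) = ¬1 = 0
p ∨ q = 0 ∨ 1/3 = 1/3
¬(p ⊃ q) ∧ (p ∨ q) = 0 ∧ 1/3 = 0
¬q = ¬1/3 = 2/3
(¬(p ⊃ q) ∧ (p ∨ q)) ⊃ ¬q = 0 ⊃ 2/3 = 1
¬q = ¬1/3 = 2/3
((¬(p ⊃ q) ∧ (p ∨ q)) ⊃ ¬q) ⊃ ¬q = 1 ⊃ 2/3 = 2/3
¬q = ¬1/3 = 2/3
p ⊃ q = 0 ⊃ 1/3 = 1
¬(p ⊃ q) = ¬1 = 0
¬¬(p ⊃ q) = ¬0 = 1
p ∨ q = 0 ∨ 1/3 = 1/3
¬¬(p ⊃ q) ∧ (p ∨ q) = 1 ∧ 1/3 = 1/3
¬q ⊃ (¬¬(p ⊃ q) ∧ (p ∨ q)) = 2/3 ⊃ 1/3 = 2/3
p ⊃ q = 0 ⊃ 1/3 = 1
¬(p ⊃ q) = ¬1 = 0
p ∨ q = 0 ∨ 1/3 = 1/3
¬(p ⊃ q) ∧ (p ∨ q) = 0 ∧ 1/3 = 0
(¬q ⊃ (¬¬(p ⊃ q) ∧ (p ∨ q))) ⊃ (¬(p ⊃ q) ∧ (p ∨ q)) = 2/3 ⊃ 0 = 1/3
(((¬(p ⊃ q) ∧ (p ∨ q)) ⊃ ¬q) ⊃ ¬q) ⊃ ((¬q ⊃ (¬¬(p ⊃ q) ∧ (p ∨ q))) ⊃ (¬(p ⊃ q) ∧ (p ∨ q))) = 2/3 ⊃ 1/3 = 2/3
This gives 2/3 ≠ 1.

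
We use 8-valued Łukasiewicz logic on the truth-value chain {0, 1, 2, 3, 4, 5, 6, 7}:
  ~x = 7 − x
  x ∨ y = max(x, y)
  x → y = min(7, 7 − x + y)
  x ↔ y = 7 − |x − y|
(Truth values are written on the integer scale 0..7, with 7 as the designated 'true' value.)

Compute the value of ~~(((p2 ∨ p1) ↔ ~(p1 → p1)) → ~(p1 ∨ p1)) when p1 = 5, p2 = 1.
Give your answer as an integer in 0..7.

p2 ∨ p1 = 1 ∨ 5 = 5
p1 → p1 = 5 → 5 = 7
~(p1 → p1) = ~7 = 0
(p2 ∨ p1) ↔ ~(p1 → p1) = 5 ↔ 0 = 2
p1 ∨ p1 = 5 ∨ 5 = 5
~(p1 ∨ p1) = ~5 = 2
((p2 ∨ p1) ↔ ~(p1 → p1)) → ~(p1 ∨ p1) = 2 → 2 = 7
~(((p2 ∨ p1) ↔ ~(p1 → p1)) → ~(p1 ∨ p1)) = ~7 = 0
~~(((p2 ∨ p1) ↔ ~(p1 → p1)) → ~(p1 ∨ p1)) = ~0 = 7

7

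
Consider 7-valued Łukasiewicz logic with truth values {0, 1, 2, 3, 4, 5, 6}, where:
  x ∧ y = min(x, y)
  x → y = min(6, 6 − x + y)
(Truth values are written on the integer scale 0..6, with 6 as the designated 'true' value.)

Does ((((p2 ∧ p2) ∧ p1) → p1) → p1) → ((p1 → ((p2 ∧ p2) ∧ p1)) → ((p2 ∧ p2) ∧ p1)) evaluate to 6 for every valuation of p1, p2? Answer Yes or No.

Yes

At p1 = 0, p2 = 5, for instance:
p2 ∧ p2 = 5 ∧ 5 = 5
(p2 ∧ p2) ∧ p1 = 5 ∧ 0 = 0
((p2 ∧ p2) ∧ p1) → p1 = 0 → 0 = 6
(((p2 ∧ p2) ∧ p1) → p1) → p1 = 6 → 0 = 0
p1 → ((p2 ∧ p2) ∧ p1) = 0 → 0 = 6
(p1 → ((p2 ∧ p2) ∧ p1)) → ((p2 ∧ p2) ∧ p1) = 6 → 0 = 0
((((p2 ∧ p2) ∧ p1) → p1) → p1) → ((p1 → ((p2 ∧ p2) ∧ p1)) → ((p2 ∧ p2) ∧ p1)) = 0 → 0 = 6
and checking the remaining 48 assignments likewise gives ≥ 6 in every case.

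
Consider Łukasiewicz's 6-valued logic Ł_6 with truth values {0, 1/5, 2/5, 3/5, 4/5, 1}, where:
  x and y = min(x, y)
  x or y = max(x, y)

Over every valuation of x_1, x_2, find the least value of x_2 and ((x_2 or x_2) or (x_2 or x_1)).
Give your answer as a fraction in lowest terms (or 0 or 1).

0

Take x_1 = 0, x_2 = 0:
x_2 or x_2 = 0 or 0 = 0
x_2 or x_1 = 0 or 0 = 0
(x_2 or x_2) or (x_2 or x_1) = 0 or 0 = 0
x_2 and ((x_2 or x_2) or (x_2 or x_1)) = 0 and 0 = 0
No assignment yields a value below 0, so this is the minimum.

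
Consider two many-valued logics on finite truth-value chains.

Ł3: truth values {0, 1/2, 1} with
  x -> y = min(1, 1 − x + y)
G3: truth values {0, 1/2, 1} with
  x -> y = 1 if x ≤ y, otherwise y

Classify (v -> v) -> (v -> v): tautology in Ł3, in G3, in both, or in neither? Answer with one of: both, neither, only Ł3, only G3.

In Ł3: every assignment gives 1 — tautology.
In G3: every assignment gives 1 — tautology.

both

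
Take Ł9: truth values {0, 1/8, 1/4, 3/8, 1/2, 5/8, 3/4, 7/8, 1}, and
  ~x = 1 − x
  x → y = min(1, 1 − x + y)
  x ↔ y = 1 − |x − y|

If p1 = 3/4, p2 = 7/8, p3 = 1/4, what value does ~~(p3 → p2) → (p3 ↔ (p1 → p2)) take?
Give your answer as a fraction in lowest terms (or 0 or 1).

1/4

p3 → p2 = 1/4 → 7/8 = 1
~(p3 → p2) = ~1 = 0
~~(p3 → p2) = ~0 = 1
p1 → p2 = 3/4 → 7/8 = 1
p3 ↔ (p1 → p2) = 1/4 ↔ 1 = 1/4
~~(p3 → p2) → (p3 ↔ (p1 → p2)) = 1 → 1/4 = 1/4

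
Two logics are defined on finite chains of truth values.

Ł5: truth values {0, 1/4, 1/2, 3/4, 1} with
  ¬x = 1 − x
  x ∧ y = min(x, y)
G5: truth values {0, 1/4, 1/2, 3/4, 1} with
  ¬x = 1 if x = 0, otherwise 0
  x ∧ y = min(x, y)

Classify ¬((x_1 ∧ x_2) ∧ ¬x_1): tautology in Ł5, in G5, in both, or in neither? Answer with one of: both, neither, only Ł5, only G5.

only G5

In Ł5: at x_1 = 1/4, x_2 = 1/4 the value is 3/4 — not a tautology.
In G5: every assignment gives 1 — tautology.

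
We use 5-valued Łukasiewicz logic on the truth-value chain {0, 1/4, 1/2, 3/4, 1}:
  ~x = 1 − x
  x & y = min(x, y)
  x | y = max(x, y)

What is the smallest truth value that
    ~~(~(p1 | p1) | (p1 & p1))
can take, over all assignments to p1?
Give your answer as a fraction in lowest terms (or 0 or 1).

1/2

Take p1 = 1/2:
p1 | p1 = 1/2 | 1/2 = 1/2
~(p1 | p1) = ~1/2 = 1/2
p1 & p1 = 1/2 & 1/2 = 1/2
~(p1 | p1) | (p1 & p1) = 1/2 | 1/2 = 1/2
~(~(p1 | p1) | (p1 & p1)) = ~1/2 = 1/2
~~(~(p1 | p1) | (p1 & p1)) = ~1/2 = 1/2
No assignment yields a value below 1/2, so this is the minimum.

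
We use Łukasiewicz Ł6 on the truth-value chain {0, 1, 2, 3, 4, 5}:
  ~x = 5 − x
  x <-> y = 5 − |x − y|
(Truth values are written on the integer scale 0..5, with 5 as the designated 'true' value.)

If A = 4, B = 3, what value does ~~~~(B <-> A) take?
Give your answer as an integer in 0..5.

B <-> A = 3 <-> 4 = 4
~(B <-> A) = ~4 = 1
~~(B <-> A) = ~1 = 4
~~~(B <-> A) = ~4 = 1
~~~~(B <-> A) = ~1 = 4

4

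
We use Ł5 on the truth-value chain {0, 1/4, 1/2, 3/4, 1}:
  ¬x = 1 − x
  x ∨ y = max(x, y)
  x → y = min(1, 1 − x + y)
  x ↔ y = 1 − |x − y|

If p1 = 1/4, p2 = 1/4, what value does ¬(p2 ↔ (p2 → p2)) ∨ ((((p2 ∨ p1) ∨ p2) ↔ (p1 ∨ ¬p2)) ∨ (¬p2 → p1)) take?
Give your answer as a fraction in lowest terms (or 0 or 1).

3/4

p2 → p2 = 1/4 → 1/4 = 1
p2 ↔ (p2 → p2) = 1/4 ↔ 1 = 1/4
¬(p2 ↔ (p2 → p2)) = ¬1/4 = 3/4
p2 ∨ p1 = 1/4 ∨ 1/4 = 1/4
(p2 ∨ p1) ∨ p2 = 1/4 ∨ 1/4 = 1/4
¬p2 = ¬1/4 = 3/4
p1 ∨ ¬p2 = 1/4 ∨ 3/4 = 3/4
((p2 ∨ p1) ∨ p2) ↔ (p1 ∨ ¬p2) = 1/4 ↔ 3/4 = 1/2
¬p2 = ¬1/4 = 3/4
¬p2 → p1 = 3/4 → 1/4 = 1/2
(((p2 ∨ p1) ∨ p2) ↔ (p1 ∨ ¬p2)) ∨ (¬p2 → p1) = 1/2 ∨ 1/2 = 1/2
¬(p2 ↔ (p2 → p2)) ∨ ((((p2 ∨ p1) ∨ p2) ↔ (p1 ∨ ¬p2)) ∨ (¬p2 → p1)) = 3/4 ∨ 1/2 = 3/4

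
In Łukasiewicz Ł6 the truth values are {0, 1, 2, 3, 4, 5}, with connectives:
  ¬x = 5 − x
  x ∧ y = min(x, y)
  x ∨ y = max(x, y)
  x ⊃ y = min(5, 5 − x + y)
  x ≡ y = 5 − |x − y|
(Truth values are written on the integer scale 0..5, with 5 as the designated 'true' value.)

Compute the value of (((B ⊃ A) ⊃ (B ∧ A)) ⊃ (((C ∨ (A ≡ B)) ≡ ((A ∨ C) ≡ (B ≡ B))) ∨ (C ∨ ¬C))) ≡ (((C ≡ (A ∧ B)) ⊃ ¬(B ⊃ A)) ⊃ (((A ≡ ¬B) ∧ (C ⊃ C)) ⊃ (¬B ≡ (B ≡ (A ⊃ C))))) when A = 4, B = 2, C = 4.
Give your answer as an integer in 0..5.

5

B ⊃ A = 2 ⊃ 4 = 5
B ∧ A = 2 ∧ 4 = 2
(B ⊃ A) ⊃ (B ∧ A) = 5 ⊃ 2 = 2
A ≡ B = 4 ≡ 2 = 3
C ∨ (A ≡ B) = 4 ∨ 3 = 4
A ∨ C = 4 ∨ 4 = 4
B ≡ B = 2 ≡ 2 = 5
(A ∨ C) ≡ (B ≡ B) = 4 ≡ 5 = 4
(C ∨ (A ≡ B)) ≡ ((A ∨ C) ≡ (B ≡ B)) = 4 ≡ 4 = 5
¬C = ¬4 = 1
C ∨ ¬C = 4 ∨ 1 = 4
((C ∨ (A ≡ B)) ≡ ((A ∨ C) ≡ (B ≡ B))) ∨ (C ∨ ¬C) = 5 ∨ 4 = 5
((B ⊃ A) ⊃ (B ∧ A)) ⊃ (((C ∨ (A ≡ B)) ≡ ((A ∨ C) ≡ (B ≡ B))) ∨ (C ∨ ¬C)) = 2 ⊃ 5 = 5
A ∧ B = 4 ∧ 2 = 2
C ≡ (A ∧ B) = 4 ≡ 2 = 3
B ⊃ A = 2 ⊃ 4 = 5
¬(B ⊃ A) = ¬5 = 0
(C ≡ (A ∧ B)) ⊃ ¬(B ⊃ A) = 3 ⊃ 0 = 2
¬B = ¬2 = 3
A ≡ ¬B = 4 ≡ 3 = 4
C ⊃ C = 4 ⊃ 4 = 5
(A ≡ ¬B) ∧ (C ⊃ C) = 4 ∧ 5 = 4
¬B = ¬2 = 3
A ⊃ C = 4 ⊃ 4 = 5
B ≡ (A ⊃ C) = 2 ≡ 5 = 2
¬B ≡ (B ≡ (A ⊃ C)) = 3 ≡ 2 = 4
((A ≡ ¬B) ∧ (C ⊃ C)) ⊃ (¬B ≡ (B ≡ (A ⊃ C))) = 4 ⊃ 4 = 5
((C ≡ (A ∧ B)) ⊃ ¬(B ⊃ A)) ⊃ (((A ≡ ¬B) ∧ (C ⊃ C)) ⊃ (¬B ≡ (B ≡ (A ⊃ C)))) = 2 ⊃ 5 = 5
(((B ⊃ A) ⊃ (B ∧ A)) ⊃ (((C ∨ (A ≡ B)) ≡ ((A ∨ C) ≡ (B ≡ B))) ∨ (C ∨ ¬C))) ≡ (((C ≡ (A ∧ B)) ⊃ ¬(B ⊃ A)) ⊃ (((A ≡ ¬B) ∧ (C ⊃ C)) ⊃ (¬B ≡ (B ≡ (A ⊃ C))))) = 5 ≡ 5 = 5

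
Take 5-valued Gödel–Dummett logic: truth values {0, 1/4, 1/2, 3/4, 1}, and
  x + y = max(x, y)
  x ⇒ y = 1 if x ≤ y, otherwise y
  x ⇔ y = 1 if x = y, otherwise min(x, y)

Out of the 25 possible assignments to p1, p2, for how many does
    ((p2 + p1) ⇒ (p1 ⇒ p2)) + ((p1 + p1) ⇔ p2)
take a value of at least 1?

15

value 1: 15 assignments (counts)
value 3/4: 1 assignment
value 1/2: 2 assignments
value 1/4: 3 assignments
value 0: 4 assignments
So 15 of the 25 assignments meet the threshold.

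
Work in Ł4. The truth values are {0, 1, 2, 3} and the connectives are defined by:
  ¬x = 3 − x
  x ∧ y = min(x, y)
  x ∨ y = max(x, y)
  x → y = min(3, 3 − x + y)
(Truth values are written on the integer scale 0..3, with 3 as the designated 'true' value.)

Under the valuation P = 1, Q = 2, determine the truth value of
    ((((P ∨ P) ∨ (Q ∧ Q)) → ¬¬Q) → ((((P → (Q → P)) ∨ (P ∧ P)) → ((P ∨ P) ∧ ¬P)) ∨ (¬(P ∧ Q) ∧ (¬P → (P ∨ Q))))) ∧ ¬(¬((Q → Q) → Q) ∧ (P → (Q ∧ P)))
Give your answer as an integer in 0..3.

P ∨ P = 1 ∨ 1 = 1
Q ∧ Q = 2 ∧ 2 = 2
(P ∨ P) ∨ (Q ∧ Q) = 1 ∨ 2 = 2
¬Q = ¬2 = 1
¬¬Q = ¬1 = 2
((P ∨ P) ∨ (Q ∧ Q)) → ¬¬Q = 2 → 2 = 3
Q → P = 2 → 1 = 2
P → (Q → P) = 1 → 2 = 3
P ∧ P = 1 ∧ 1 = 1
(P → (Q → P)) ∨ (P ∧ P) = 3 ∨ 1 = 3
P ∨ P = 1 ∨ 1 = 1
¬P = ¬1 = 2
(P ∨ P) ∧ ¬P = 1 ∧ 2 = 1
((P → (Q → P)) ∨ (P ∧ P)) → ((P ∨ P) ∧ ¬P) = 3 → 1 = 1
P ∧ Q = 1 ∧ 2 = 1
¬(P ∧ Q) = ¬1 = 2
¬P = ¬1 = 2
P ∨ Q = 1 ∨ 2 = 2
¬P → (P ∨ Q) = 2 → 2 = 3
¬(P ∧ Q) ∧ (¬P → (P ∨ Q)) = 2 ∧ 3 = 2
(((P → (Q → P)) ∨ (P ∧ P)) → ((P ∨ P) ∧ ¬P)) ∨ (¬(P ∧ Q) ∧ (¬P → (P ∨ Q))) = 1 ∨ 2 = 2
(((P ∨ P) ∨ (Q ∧ Q)) → ¬¬Q) → ((((P → (Q → P)) ∨ (P ∧ P)) → ((P ∨ P) ∧ ¬P)) ∨ (¬(P ∧ Q) ∧ (¬P → (P ∨ Q)))) = 3 → 2 = 2
Q → Q = 2 → 2 = 3
(Q → Q) → Q = 3 → 2 = 2
¬((Q → Q) → Q) = ¬2 = 1
Q ∧ P = 2 ∧ 1 = 1
P → (Q ∧ P) = 1 → 1 = 3
¬((Q → Q) → Q) ∧ (P → (Q ∧ P)) = 1 ∧ 3 = 1
¬(¬((Q → Q) → Q) ∧ (P → (Q ∧ P))) = ¬1 = 2
((((P ∨ P) ∨ (Q ∧ Q)) → ¬¬Q) → ((((P → (Q → P)) ∨ (P ∧ P)) → ((P ∨ P) ∧ ¬P)) ∨ (¬(P ∧ Q) ∧ (¬P → (P ∨ Q))))) ∧ ¬(¬((Q → Q) → Q) ∧ (P → (Q ∧ P))) = 2 ∧ 2 = 2

2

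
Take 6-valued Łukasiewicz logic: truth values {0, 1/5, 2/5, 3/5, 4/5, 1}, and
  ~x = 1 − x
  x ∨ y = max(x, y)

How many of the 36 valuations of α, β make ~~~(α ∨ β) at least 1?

1

value 1: 1 assignment (counts)
value 4/5: 3 assignments
value 3/5: 5 assignments
value 2/5: 7 assignments
value 1/5: 9 assignments
value 0: 11 assignments
So 1 of the 36 assignments meets the threshold.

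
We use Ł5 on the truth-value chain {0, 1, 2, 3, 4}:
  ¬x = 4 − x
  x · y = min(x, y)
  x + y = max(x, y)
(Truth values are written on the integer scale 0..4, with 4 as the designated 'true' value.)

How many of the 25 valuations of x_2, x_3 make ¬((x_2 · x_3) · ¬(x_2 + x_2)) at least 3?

value 4: 13 assignments (counts)
value 3: 9 assignments (counts)
value 2: 3 assignments
So 22 of the 25 assignments meet the threshold.

22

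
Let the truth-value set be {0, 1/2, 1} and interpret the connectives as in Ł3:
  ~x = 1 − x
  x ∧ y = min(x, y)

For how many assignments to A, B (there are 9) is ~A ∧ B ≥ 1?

A = 0, B = 0 ↦ 0  <
A = 0, B = 1/2 ↦ 1/2  <
A = 0, B = 1 ↦ 1  ≥
A = 1/2, B = 0 ↦ 0  <
A = 1/2, B = 1/2 ↦ 1/2  <
A = 1/2, B = 1 ↦ 1/2  <
A = 1, B = 0 ↦ 0  <
A = 1, B = 1/2 ↦ 0  <
A = 1, B = 1 ↦ 0  <
So 1 of the 9 assignments meets the threshold.

1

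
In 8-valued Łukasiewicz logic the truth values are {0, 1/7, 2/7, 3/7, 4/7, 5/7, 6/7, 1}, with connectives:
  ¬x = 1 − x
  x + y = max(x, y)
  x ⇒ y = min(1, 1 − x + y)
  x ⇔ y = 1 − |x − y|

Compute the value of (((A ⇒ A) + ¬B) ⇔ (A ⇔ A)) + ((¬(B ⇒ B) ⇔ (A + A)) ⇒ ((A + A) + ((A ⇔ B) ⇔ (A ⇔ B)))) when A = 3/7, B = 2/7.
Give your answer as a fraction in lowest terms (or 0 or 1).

A ⇒ A = 3/7 ⇒ 3/7 = 1
¬B = ¬2/7 = 5/7
(A ⇒ A) + ¬B = 1 + 5/7 = 1
A ⇔ A = 3/7 ⇔ 3/7 = 1
((A ⇒ A) + ¬B) ⇔ (A ⇔ A) = 1 ⇔ 1 = 1
B ⇒ B = 2/7 ⇒ 2/7 = 1
¬(B ⇒ B) = ¬1 = 0
A + A = 3/7 + 3/7 = 3/7
¬(B ⇒ B) ⇔ (A + A) = 0 ⇔ 3/7 = 4/7
A + A = 3/7 + 3/7 = 3/7
A ⇔ B = 3/7 ⇔ 2/7 = 6/7
A ⇔ B = 3/7 ⇔ 2/7 = 6/7
(A ⇔ B) ⇔ (A ⇔ B) = 6/7 ⇔ 6/7 = 1
(A + A) + ((A ⇔ B) ⇔ (A ⇔ B)) = 3/7 + 1 = 1
(¬(B ⇒ B) ⇔ (A + A)) ⇒ ((A + A) + ((A ⇔ B) ⇔ (A ⇔ B))) = 4/7 ⇒ 1 = 1
(((A ⇒ A) + ¬B) ⇔ (A ⇔ A)) + ((¬(B ⇒ B) ⇔ (A + A)) ⇒ ((A + A) + ((A ⇔ B) ⇔ (A ⇔ B)))) = 1 + 1 = 1

1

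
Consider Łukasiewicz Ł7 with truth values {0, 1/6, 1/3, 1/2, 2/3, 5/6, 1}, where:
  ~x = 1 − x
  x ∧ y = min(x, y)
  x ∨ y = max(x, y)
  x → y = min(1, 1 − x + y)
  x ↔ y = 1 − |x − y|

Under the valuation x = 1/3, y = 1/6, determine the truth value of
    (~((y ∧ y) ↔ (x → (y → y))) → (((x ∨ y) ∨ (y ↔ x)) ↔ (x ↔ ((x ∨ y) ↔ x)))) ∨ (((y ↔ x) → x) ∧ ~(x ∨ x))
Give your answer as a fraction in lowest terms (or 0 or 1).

y ∧ y = 1/6 ∧ 1/6 = 1/6
y → y = 1/6 → 1/6 = 1
x → (y → y) = 1/3 → 1 = 1
(y ∧ y) ↔ (x → (y → y)) = 1/6 ↔ 1 = 1/6
~((y ∧ y) ↔ (x → (y → y))) = ~1/6 = 5/6
x ∨ y = 1/3 ∨ 1/6 = 1/3
y ↔ x = 1/6 ↔ 1/3 = 5/6
(x ∨ y) ∨ (y ↔ x) = 1/3 ∨ 5/6 = 5/6
x ∨ y = 1/3 ∨ 1/6 = 1/3
(x ∨ y) ↔ x = 1/3 ↔ 1/3 = 1
x ↔ ((x ∨ y) ↔ x) = 1/3 ↔ 1 = 1/3
((x ∨ y) ∨ (y ↔ x)) ↔ (x ↔ ((x ∨ y) ↔ x)) = 5/6 ↔ 1/3 = 1/2
~((y ∧ y) ↔ (x → (y → y))) → (((x ∨ y) ∨ (y ↔ x)) ↔ (x ↔ ((x ∨ y) ↔ x))) = 5/6 → 1/2 = 2/3
y ↔ x = 1/6 ↔ 1/3 = 5/6
(y ↔ x) → x = 5/6 → 1/3 = 1/2
x ∨ x = 1/3 ∨ 1/3 = 1/3
~(x ∨ x) = ~1/3 = 2/3
((y ↔ x) → x) ∧ ~(x ∨ x) = 1/2 ∧ 2/3 = 1/2
(~((y ∧ y) ↔ (x → (y → y))) → (((x ∨ y) ∨ (y ↔ x)) ↔ (x ↔ ((x ∨ y) ↔ x)))) ∨ (((y ↔ x) → x) ∧ ~(x ∨ x)) = 2/3 ∨ 1/2 = 2/3

2/3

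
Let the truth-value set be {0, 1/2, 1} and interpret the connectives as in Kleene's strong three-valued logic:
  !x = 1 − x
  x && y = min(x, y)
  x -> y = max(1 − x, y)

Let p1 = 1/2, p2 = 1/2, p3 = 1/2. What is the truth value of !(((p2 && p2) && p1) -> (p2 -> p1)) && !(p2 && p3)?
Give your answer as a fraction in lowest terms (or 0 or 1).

1/2

p2 && p2 = 1/2 && 1/2 = 1/2
(p2 && p2) && p1 = 1/2 && 1/2 = 1/2
p2 -> p1 = 1/2 -> 1/2 = 1/2
((p2 && p2) && p1) -> (p2 -> p1) = 1/2 -> 1/2 = 1/2
!(((p2 && p2) && p1) -> (p2 -> p1)) = !1/2 = 1/2
p2 && p3 = 1/2 && 1/2 = 1/2
!(p2 && p3) = !1/2 = 1/2
!(((p2 && p2) && p1) -> (p2 -> p1)) && !(p2 && p3) = 1/2 && 1/2 = 1/2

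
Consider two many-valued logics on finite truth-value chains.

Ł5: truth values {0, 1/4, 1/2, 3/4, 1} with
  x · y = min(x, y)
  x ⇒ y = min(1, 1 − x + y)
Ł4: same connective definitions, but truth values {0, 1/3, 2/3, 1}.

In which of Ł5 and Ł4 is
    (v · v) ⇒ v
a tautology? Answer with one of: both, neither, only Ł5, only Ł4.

In Ł5: every assignment gives 1 — tautology.
In Ł4: every assignment gives 1 — tautology.

both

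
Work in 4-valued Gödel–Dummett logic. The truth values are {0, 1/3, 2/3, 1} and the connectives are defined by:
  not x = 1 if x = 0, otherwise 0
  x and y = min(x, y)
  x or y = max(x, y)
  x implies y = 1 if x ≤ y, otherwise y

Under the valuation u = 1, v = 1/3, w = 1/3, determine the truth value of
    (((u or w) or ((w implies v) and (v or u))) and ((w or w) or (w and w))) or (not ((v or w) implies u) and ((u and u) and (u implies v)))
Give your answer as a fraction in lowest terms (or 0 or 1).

u or w = 1 or 1/3 = 1
w implies v = 1/3 implies 1/3 = 1
v or u = 1/3 or 1 = 1
(w implies v) and (v or u) = 1 and 1 = 1
(u or w) or ((w implies v) and (v or u)) = 1 or 1 = 1
w or w = 1/3 or 1/3 = 1/3
w and w = 1/3 and 1/3 = 1/3
(w or w) or (w and w) = 1/3 or 1/3 = 1/3
((u or w) or ((w implies v) and (v or u))) and ((w or w) or (w and w)) = 1 and 1/3 = 1/3
v or w = 1/3 or 1/3 = 1/3
(v or w) implies u = 1/3 implies 1 = 1
not ((v or w) implies u) = not 1 = 0
u and u = 1 and 1 = 1
u implies v = 1 implies 1/3 = 1/3
(u and u) and (u implies v) = 1 and 1/3 = 1/3
not ((v or w) implies u) and ((u and u) and (u implies v)) = 0 and 1/3 = 0
(((u or w) or ((w implies v) and (v or u))) and ((w or w) or (w and w))) or (not ((v or w) implies u) and ((u and u) and (u implies v))) = 1/3 or 0 = 1/3

1/3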